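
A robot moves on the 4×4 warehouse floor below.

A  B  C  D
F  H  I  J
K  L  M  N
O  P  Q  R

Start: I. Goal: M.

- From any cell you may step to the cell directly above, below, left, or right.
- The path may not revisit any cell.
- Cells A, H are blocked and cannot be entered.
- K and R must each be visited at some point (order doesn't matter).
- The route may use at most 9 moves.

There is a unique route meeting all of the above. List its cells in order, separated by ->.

Any route must reach K and R and still end at M within 9 moves, so the order of the required stops is forced.
Route from I: right 1 to J, down 2 to R, left 3 to O, up 1 to K, right 2 to M — 9 moves in all.
Check: all required cells visited; 9 ≤ 9 moves.

I -> J -> N -> R -> Q -> P -> O -> K -> L -> M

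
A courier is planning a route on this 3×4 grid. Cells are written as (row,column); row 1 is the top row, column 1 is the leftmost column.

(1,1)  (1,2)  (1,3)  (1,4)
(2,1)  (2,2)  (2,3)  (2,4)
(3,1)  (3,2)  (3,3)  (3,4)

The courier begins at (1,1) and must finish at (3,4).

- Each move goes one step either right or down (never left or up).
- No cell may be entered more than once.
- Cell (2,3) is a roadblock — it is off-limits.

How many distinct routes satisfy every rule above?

A right/down-only route from (1,1) to (3,4) makes exactly 2 down-moves and 3 right-moves in some order.
With no other constraints that would be C(5,2) = 10 routes.
Subtract routes through each blocked cell (inclusion–exclusion for overlaps): − through (2,3): 6 → 4.
That gives 4 routes.

4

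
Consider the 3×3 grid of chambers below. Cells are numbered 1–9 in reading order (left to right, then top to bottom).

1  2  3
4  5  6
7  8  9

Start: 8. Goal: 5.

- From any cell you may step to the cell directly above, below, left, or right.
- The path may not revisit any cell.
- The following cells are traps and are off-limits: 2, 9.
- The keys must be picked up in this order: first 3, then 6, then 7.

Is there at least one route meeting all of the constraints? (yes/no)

3 must be visited but has only one open neighbour (6), and it is neither the start nor the goal — the route would have to enter and leave through 6, re-entering it.

no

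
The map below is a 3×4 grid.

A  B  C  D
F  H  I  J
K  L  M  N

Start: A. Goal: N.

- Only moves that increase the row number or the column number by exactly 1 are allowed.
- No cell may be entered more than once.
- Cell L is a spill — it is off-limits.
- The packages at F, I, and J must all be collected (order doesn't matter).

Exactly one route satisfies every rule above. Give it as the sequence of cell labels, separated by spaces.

A F H I J N

Moves only go right or down, so the column and row indices never decrease.
Route from A: down 1 to F, right 3 to J, down 1 to N — 5 moves in all.
Check: all required cells visited.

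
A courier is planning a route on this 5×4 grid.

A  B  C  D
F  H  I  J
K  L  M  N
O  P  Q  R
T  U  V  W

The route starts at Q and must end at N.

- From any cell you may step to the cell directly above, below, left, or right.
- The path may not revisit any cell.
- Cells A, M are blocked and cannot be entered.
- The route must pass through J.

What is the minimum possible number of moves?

6

Any route passes through J somewhere between Q and N. Summing Manhattan distances along the two legs (Q → J → N) gives a lower bound of 3 + 1 = 4 moves.
The shortest route satisfying every rule uses 6 moves: Q → P → L → H → I → J → N.
The no-revisit rule (legs can't share cells) pushes the minimum above the 4-move bound; an exhaustive check rules out every length from 4 to 5, leaving 6 as the minimum.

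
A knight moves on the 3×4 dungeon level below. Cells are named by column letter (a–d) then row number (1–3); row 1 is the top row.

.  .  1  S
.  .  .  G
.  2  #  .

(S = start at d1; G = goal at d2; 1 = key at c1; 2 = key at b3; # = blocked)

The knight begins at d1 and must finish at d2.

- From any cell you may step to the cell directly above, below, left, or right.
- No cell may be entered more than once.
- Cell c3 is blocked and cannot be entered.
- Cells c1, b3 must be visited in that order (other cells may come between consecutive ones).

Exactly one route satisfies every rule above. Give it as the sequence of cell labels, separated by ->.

The waypoints must appear in the order c1, b3, with no cell reused.
Route from d1: 3× left (reaching a1), 2× down (reaching a3), right to b3, up to b2, 2× right (reaching d2) — 9 moves in all.
Check: order respected (1 at step 1, 2 at step 6).

d1 -> c1 -> b1 -> a1 -> a2 -> a3 -> b3 -> b2 -> c2 -> d2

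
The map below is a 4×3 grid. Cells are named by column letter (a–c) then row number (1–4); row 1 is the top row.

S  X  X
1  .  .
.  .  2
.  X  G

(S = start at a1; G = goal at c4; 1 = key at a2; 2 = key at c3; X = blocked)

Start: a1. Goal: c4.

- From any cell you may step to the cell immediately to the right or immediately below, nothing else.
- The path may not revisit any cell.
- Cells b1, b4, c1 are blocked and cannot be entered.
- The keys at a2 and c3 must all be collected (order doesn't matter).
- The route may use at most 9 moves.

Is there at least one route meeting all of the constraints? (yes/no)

yes

One route that works: a1 → a2 → a3 → b3 → c3 → c4.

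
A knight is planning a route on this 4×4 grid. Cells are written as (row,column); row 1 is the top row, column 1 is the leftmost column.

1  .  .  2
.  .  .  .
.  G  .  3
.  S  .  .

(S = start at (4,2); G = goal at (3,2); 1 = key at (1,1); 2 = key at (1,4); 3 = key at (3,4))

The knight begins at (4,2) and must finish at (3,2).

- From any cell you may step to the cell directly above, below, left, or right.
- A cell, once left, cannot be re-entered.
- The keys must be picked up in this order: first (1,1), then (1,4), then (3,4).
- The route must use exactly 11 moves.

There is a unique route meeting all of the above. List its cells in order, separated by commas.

The waypoints must appear in the order (1,1), (1,4), (3,4), with no cell reused.
Route from (4,2): left to (4,1), 3× up (reaching (1,1)), 3× right (reaching (1,4)), 2× down (reaching (3,4)), 2× left (reaching (3,2)) — 11 moves in all.
Check: order respected (1 at step 4, 2 at step 7, 3 at step 9); 11 moves as required.

(4,2), (4,1), (3,1), (2,1), (1,1), (1,2), (1,3), (1,4), (2,4), (3,4), (3,3), (3,2)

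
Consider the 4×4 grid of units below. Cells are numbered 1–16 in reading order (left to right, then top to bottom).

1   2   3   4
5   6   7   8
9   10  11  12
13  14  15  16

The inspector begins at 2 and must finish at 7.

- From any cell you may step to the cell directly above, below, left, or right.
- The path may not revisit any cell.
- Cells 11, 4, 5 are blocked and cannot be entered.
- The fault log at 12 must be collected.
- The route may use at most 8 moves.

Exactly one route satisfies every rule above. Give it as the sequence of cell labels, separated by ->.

2 -> 6 -> 10 -> 14 -> 15 -> 16 -> 12 -> 8 -> 7

Any route must reach 12 and still end at 7 within 8 moves, so the order of the required stops is forced.
Route from 2: 3× down (reaching 14), 2× right (reaching 16), 2× up (reaching 8), left to 7 — 8 moves in all.
Check: all required cells visited; 8 ≤ 8 moves.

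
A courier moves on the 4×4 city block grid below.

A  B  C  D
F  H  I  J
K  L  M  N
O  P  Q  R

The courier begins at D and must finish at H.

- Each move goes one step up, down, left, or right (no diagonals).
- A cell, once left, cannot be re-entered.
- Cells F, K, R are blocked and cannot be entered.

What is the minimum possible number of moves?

3

The Manhattan distance from D to H is |1−2| + |4−2| = 3, so at least 3 moves are needed.
A route of 3 moves achieves this: D → J → I → H.
Since 3 matches the lower bound, it is optimal.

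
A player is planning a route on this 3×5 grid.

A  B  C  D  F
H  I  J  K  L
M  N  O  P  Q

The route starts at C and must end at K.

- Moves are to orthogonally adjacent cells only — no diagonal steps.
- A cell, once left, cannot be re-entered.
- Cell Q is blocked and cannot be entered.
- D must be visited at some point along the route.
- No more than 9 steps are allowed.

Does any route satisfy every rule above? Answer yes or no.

yes

One route that works: C → D → K.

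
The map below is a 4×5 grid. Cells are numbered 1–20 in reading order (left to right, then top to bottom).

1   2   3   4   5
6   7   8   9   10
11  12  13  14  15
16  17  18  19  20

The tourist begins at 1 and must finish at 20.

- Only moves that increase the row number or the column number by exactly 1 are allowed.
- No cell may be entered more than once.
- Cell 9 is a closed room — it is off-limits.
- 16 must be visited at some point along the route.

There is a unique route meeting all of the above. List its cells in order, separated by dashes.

Moves only go right or down, so the column and row indices never decrease.
Route from 1: 3× down (reaching 16), 4× right (reaching 20) — 7 moves in all.
Check: all required cells visited.

1 - 6 - 11 - 16 - 17 - 18 - 19 - 20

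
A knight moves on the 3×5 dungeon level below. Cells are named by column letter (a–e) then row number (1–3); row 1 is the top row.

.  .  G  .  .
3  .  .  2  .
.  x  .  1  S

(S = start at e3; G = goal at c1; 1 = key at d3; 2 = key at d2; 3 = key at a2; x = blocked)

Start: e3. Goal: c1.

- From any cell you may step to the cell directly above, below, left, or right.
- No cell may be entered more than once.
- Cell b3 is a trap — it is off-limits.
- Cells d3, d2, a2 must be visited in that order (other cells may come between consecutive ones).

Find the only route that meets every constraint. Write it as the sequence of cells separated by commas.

e3, d3, d2, c2, b2, a2, a1, b1, c1

The waypoints must appear in the order d3, d2, a2, with no cell reused.
Route from e3: left 1 to d3, up 1 to d2, left 3 to a2, up 1 to a1, right 2 to c1 — 8 moves in all.
Check: order respected (1 at step 1, 2 at step 2, 3 at step 5).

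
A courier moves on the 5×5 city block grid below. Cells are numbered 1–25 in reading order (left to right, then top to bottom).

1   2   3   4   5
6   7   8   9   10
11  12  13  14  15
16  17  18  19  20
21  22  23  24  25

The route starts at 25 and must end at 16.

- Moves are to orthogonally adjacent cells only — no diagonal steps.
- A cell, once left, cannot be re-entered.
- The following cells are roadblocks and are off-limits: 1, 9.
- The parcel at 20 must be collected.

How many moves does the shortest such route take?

Any route passes through 20 somewhere between 25 and 16. Summing Manhattan distances along the two legs (25 → 20 → 16) gives a lower bound of 1 + 4 = 5 moves.
A route of 5 moves achieves this: 25 → 20 → 19 → 18 → 17 → 16.
Since 5 matches the lower bound, it is optimal.

5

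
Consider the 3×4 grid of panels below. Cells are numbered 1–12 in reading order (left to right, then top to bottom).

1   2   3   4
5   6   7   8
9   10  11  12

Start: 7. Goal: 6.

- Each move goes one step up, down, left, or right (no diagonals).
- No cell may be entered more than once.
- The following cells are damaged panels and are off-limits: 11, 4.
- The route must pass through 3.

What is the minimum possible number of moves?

3

Any route passes through 3 somewhere between 7 and 6. Summing Manhattan distances along the two legs (7 → 3 → 6) gives a lower bound of 1 + 2 = 3 moves.
A route of 3 moves achieves this: 7 → 3 → 2 → 6.
Since 3 matches the lower bound, it is optimal.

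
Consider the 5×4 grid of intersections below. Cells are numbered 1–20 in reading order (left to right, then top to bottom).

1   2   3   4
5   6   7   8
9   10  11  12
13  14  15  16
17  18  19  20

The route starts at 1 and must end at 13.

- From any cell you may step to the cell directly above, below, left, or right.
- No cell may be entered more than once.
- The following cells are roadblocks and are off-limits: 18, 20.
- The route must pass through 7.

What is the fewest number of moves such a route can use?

Any route passes through 7 somewhere between 1 and 13. Summing Manhattan distances along the two legs (1 → 7 → 13) gives a lower bound of 3 + 4 = 7 moves.
A route of 7 moves achieves this: 1 → 5 → 6 → 7 → 11 → 15 → 14 → 13.
Since 7 matches the lower bound, it is optimal.

7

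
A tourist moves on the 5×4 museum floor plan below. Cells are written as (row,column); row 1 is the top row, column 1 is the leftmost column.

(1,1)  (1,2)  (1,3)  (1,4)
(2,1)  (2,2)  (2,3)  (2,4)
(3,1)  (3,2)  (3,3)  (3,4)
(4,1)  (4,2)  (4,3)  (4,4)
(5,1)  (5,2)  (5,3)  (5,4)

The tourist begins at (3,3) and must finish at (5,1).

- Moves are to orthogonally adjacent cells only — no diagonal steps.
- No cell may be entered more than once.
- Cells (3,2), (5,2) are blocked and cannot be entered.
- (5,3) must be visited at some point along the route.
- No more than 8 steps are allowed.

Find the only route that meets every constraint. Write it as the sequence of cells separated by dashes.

The budget equals the shortest possible length, so every move has to be on a shortest route through the required cells.
Route from (3,3): right to (3,4), 2× down (reaching (5,4)), left to (5,3), up to (4,3), 2× left (reaching (4,1)), down to (5,1) — 8 moves in all.
Check: all required cells visited; 8 ≤ 8 moves.

(3,3) - (3,4) - (4,4) - (5,4) - (5,3) - (4,3) - (4,2) - (4,1) - (5,1)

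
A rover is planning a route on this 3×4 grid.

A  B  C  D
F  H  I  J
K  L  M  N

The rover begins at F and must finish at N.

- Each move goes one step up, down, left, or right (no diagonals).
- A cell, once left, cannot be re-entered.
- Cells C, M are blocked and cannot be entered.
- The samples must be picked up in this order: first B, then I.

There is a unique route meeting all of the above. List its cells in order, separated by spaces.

The waypoints must appear in the order B, I, with no cell reused.
Route from F: up to A, right to B, down to H, 2× right (reaching J), down to N — 6 moves in all.
Check: order respected (B at step 2, I at step 4).

F A B H I J N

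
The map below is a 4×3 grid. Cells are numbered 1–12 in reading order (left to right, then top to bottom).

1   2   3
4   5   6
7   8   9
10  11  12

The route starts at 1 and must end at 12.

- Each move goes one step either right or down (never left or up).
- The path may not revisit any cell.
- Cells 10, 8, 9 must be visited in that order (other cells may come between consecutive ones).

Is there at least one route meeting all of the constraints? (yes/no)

8 lies above 10, so going from 10 to 8 would need an upward move — but moves only go right/down, so 10 cannot be visited before 8.

no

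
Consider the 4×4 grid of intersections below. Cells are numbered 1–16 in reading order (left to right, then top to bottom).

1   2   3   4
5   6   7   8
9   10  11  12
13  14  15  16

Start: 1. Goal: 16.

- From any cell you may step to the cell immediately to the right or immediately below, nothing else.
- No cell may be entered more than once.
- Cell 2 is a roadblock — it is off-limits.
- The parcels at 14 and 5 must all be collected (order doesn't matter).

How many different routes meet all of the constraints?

3

A right/down-only route from 1 to 16 makes exactly 3 down-moves and 3 right-moves in some order.
With no other constraints that would be C(6,3) = 20 routes.
A monotone route can only reach the required cells in the order 5, 14, so split there and multiply the segment counts (each segment already excludes blocked cells): 1→5: 1; 5→14: 3; 14→16: 1; product = 3.
That gives 3 routes.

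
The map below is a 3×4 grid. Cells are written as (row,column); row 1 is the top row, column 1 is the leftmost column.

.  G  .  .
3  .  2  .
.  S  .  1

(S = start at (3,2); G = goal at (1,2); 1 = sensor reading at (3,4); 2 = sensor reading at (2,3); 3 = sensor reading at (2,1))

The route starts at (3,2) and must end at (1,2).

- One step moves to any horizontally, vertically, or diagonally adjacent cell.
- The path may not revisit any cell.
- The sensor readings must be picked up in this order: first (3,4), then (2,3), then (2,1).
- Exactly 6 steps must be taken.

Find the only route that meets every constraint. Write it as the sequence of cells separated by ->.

The waypoints must appear in the order (3,4), (2,3), (2,1), with no cell reused.
Route from (3,2): 2× right (reaching (3,4)), up-left to (2,3), 2× left (reaching (2,1)), up-right to (1,2) — 6 moves in all.
Check: order respected (1 at step 2, 2 at step 3, 3 at step 5); 6 moves as required.

(3,2) -> (3,3) -> (3,4) -> (2,3) -> (2,2) -> (2,1) -> (1,2)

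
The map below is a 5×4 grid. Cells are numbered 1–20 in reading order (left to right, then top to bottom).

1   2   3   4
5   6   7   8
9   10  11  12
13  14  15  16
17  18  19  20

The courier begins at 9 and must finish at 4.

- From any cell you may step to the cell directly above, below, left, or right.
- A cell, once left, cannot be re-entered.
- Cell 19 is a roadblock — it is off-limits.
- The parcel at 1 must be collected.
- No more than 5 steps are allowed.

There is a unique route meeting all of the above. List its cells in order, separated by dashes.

9 - 5 - 1 - 2 - 3 - 4

The budget equals the shortest possible length, so every move has to be on a shortest route through the required cells.
Route from 9: up 2 to 1, right 3 to 4 — 5 moves in all.
Check: all required cells visited; 5 ≤ 5 moves.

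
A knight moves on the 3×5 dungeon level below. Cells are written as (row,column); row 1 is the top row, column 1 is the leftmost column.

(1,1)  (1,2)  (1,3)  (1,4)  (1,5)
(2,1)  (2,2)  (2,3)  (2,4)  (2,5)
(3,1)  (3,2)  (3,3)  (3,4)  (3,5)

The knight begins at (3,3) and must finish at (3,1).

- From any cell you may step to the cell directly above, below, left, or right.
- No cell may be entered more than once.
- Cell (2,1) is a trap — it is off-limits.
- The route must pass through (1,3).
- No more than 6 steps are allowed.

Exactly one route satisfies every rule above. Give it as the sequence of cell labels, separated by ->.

The 6-move cap with required stops at (1,3) leaves no slack for detours.
Route from (3,3): up 2 to (1,3), left 1 to (1,2), down 2 to (3,2), left 1 to (3,1) — 6 moves in all.
Check: all required cells visited; 6 ≤ 6 moves.

(3,3) -> (2,3) -> (1,3) -> (1,2) -> (2,2) -> (3,2) -> (3,1)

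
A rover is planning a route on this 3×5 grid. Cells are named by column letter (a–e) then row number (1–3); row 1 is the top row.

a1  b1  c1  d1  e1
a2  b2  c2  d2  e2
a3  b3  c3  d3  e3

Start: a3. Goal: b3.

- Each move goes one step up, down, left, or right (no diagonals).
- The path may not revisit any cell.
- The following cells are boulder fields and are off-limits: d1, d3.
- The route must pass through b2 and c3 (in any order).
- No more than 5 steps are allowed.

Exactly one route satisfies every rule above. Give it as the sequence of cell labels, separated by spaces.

The budget equals the shortest possible length, so every move has to be on a shortest route through the required cells.
Route from a3: up to a2, 2× right (reaching c2), down to c3, left to b3 — 5 moves in all.
Check: all required cells visited; 5 ≤ 5 moves.

a3 a2 b2 c2 c3 b3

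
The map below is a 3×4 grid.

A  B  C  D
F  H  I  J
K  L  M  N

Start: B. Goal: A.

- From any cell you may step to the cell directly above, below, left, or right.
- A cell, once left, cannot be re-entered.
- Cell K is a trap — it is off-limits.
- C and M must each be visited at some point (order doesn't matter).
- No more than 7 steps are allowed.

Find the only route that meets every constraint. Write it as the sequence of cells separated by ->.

The budget equals the shortest possible length, so every move has to be on a shortest route through the required cells.
Route from B: right to C, 2× down (reaching M), left to L, up to H, left to F, up to A — 7 moves in all.
Check: all required cells visited; 7 ≤ 7 moves.

B -> C -> I -> M -> L -> H -> F -> A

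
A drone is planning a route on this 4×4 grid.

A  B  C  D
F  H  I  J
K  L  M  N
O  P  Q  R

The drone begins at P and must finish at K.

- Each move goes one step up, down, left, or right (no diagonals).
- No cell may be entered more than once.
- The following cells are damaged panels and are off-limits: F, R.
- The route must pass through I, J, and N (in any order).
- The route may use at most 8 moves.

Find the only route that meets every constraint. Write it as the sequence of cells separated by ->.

P -> Q -> M -> N -> J -> I -> H -> L -> K

Any route must reach I, J, and N and still end at K within 8 moves, so the order of the required stops is forced.
Route from P: right to Q, up to M, right to N, up to J, 2× left (reaching H), down to L, left to K — 8 moves in all.
Check: all required cells visited; 8 ≤ 8 moves.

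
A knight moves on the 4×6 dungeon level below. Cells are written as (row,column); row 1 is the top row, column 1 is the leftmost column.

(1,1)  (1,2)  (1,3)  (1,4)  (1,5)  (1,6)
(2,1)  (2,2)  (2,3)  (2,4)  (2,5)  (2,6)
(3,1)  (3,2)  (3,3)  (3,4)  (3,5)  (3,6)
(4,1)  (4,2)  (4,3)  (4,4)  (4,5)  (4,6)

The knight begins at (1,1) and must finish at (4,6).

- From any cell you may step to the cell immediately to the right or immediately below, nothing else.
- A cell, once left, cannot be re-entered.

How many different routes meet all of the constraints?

A right/down-only route from (1,1) to (4,6) makes exactly 3 down-moves and 5 right-moves in some order.
With no other constraints that would be C(8,3) = 56 routes.
That gives 56 routes.

56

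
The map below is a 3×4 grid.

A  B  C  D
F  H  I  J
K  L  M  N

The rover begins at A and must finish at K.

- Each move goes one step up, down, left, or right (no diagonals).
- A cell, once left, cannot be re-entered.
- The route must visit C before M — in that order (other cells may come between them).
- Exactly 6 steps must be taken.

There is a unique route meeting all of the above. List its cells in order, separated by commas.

The waypoints must appear in the order C, M, with no cell reused.
Route from A: right 2 to C, down 2 to M, left 2 to K — 6 moves in all.
Check: order respected (C at step 2, M at step 4); 6 moves as required.

A, B, C, I, M, L, K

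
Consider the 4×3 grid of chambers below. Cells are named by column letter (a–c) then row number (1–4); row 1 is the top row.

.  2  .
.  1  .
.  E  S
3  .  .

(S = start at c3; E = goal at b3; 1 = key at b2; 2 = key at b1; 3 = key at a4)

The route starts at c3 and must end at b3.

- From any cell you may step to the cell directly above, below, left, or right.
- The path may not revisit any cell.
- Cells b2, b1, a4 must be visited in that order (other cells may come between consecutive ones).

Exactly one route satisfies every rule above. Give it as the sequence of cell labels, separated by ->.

c3 -> c2 -> b2 -> b1 -> a1 -> a2 -> a3 -> a4 -> b4 -> b3

The waypoints must appear in the order b2, b1, a4, with no cell reused.
Route from c3: up to c2, left to b2, up to b1, left to a1, 3× down (reaching a4), right to b4, up to b3 — 9 moves in all.
Check: order respected (1 at step 2, 2 at step 3, 3 at step 7).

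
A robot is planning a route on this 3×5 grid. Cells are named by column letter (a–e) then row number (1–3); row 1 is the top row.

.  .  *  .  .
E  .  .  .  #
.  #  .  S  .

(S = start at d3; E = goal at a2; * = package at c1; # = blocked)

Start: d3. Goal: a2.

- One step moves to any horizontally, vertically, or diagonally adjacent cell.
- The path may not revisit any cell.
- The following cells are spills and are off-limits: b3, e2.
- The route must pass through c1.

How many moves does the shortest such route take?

Any route passes through c1 somewhere between d3 and a2. Summing Chebyshev distances along the two legs (d3 → c1 → a2) gives a lower bound of 2 + 2 = 4 moves.
A route of 4 moves achieves this: d3 → c2 → c1 → b1 → a2.
Since 4 matches the lower bound, it is optimal.

4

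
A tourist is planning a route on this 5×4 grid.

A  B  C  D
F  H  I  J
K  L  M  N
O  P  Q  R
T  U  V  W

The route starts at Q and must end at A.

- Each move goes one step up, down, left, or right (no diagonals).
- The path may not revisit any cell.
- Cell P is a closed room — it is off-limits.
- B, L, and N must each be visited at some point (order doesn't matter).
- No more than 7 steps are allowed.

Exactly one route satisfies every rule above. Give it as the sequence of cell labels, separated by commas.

The 7-move cap with required stops at B, L, N leaves no slack for detours.
Route from Q: right 1 to R, up 1 to N, left 2 to L, up 2 to B, left 1 to A — 7 moves in all.
Check: all required cells visited; 7 ≤ 7 moves.

Q, R, N, M, L, H, B, A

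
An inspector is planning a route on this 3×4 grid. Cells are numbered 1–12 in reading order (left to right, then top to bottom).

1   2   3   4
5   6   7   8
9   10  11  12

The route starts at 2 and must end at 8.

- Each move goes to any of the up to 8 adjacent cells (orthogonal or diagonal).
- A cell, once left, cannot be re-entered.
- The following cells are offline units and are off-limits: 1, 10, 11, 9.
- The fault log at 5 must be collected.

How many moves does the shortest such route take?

4

Any route passes through 5 somewhere between 2 and 8. Summing Chebyshev distances along the two legs (2 → 5 → 8) gives a lower bound of 1 + 3 = 4 moves.
A route of 4 moves achieves this: 2 → 5 → 6 → 3 → 8.
Since 4 matches the lower bound, it is optimal.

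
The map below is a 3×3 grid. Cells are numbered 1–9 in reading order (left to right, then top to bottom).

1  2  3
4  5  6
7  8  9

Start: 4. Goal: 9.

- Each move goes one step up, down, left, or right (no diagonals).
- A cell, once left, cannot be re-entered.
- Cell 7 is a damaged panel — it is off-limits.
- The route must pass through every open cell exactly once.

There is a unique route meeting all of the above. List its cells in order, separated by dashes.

Need to visit all 8 open cells exactly once, starting at 4 and ending at 9.
Route from 4: up to 1, 2× right (reaching 3), down to 6, left to 5, down to 8, right to 9 — 7 moves in all.
Check: all 8 open cells covered.

4 - 1 - 2 - 3 - 6 - 5 - 8 - 9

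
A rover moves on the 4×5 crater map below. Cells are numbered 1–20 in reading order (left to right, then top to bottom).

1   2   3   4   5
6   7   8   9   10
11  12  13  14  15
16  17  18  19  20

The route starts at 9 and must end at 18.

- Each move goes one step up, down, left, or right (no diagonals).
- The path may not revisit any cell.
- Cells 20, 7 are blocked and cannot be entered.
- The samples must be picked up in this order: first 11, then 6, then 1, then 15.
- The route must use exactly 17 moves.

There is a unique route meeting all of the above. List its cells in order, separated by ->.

The waypoints must appear in the order 11, 6, 1, 15, with no cell reused.
Route from 9: left 1 to 8, down 1 to 13, left 1 to 12, down 1 to 17, left 1 to 16, up 3 to 1, right 4 to 5, down 2 to 15, left 1 to 14, down 1 to 19, left 1 to 18 — 17 moves in all.
Check: order respected (11 at step 6, 6 at step 7, 1 at step 8, 15 at step 14); 17 moves as required.

9 -> 8 -> 13 -> 12 -> 17 -> 16 -> 11 -> 6 -> 1 -> 2 -> 3 -> 4 -> 5 -> 10 -> 15 -> 14 -> 19 -> 18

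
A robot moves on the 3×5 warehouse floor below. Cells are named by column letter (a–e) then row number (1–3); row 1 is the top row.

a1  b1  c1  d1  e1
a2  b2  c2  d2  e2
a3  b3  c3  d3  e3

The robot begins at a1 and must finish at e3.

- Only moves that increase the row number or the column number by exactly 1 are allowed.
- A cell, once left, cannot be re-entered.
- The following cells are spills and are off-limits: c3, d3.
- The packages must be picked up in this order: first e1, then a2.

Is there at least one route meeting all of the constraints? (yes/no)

no

a2 lies to the left of e1, so going from e1 to a2 would need a leftward move — but moves only go right/down, so e1 cannot be visited before a2.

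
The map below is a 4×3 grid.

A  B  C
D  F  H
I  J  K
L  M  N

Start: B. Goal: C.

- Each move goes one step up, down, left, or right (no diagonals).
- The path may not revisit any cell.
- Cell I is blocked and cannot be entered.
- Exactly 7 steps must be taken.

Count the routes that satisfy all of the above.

2

Need simple routes of exactly 7 moves from B to C (Manhattan distance 1, so 3 moves are spent on a detour and 3 undoing it).
Enumerating: B F J M N K H C | B A D F J K H C.
That gives 2 routes.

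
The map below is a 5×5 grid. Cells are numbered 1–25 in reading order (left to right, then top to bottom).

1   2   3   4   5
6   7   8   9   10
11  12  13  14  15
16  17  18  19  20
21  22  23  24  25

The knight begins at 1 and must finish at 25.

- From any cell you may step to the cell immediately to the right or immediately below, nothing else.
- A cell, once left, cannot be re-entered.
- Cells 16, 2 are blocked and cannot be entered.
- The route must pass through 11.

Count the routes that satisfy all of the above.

10

A right/down-only route from 1 to 25 makes exactly 4 down-moves and 4 right-moves in some order.
With no other constraints that would be C(8,4) = 70 routes.
Split at 11 and multiply the segment counts (each segment already excludes blocked cells): 1→11: 1; 11→25: 10; product = 10.
That gives 10 routes.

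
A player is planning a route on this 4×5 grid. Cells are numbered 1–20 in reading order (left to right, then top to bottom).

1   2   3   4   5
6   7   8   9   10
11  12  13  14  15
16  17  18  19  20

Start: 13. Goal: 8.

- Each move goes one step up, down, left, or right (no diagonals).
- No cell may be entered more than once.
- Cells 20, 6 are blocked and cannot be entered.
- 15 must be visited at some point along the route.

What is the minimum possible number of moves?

5

Any route passes through 15 somewhere between 13 and 8. Summing Manhattan distances along the two legs (13 → 15 → 8) gives a lower bound of 2 + 3 = 5 moves.
A route of 5 moves achieves this: 13 → 14 → 15 → 10 → 9 → 8.
Since 5 matches the lower bound, it is optimal.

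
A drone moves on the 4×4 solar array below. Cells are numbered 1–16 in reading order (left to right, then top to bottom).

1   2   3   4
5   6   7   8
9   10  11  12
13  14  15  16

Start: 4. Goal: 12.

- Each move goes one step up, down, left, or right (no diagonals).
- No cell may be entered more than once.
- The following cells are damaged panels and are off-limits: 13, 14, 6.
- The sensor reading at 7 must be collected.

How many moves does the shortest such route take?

4

Any route passes through 7 somewhere between 4 and 12. Summing Manhattan distances along the two legs (4 → 7 → 12) gives a lower bound of 2 + 2 = 4 moves.
A route of 4 moves achieves this: 4 → 8 → 7 → 11 → 12.
Since 4 matches the lower bound, it is optimal.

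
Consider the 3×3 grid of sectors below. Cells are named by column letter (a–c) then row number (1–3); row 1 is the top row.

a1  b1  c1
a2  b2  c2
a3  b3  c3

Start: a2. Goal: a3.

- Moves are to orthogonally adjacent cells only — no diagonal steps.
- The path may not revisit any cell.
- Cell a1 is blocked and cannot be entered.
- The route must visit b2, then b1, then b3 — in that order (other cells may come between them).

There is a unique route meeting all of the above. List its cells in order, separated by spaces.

The waypoints must appear in the order b2, b1, b3, with no cell reused.
Route from a2: right 1 to b2, up 1 to b1, right 1 to c1, down 2 to c3, left 2 to a3 — 7 moves in all.
Check: order respected (b2 at step 1, b1 at step 2, b3 at step 6).

a2 b2 b1 c1 c2 c3 b3 a3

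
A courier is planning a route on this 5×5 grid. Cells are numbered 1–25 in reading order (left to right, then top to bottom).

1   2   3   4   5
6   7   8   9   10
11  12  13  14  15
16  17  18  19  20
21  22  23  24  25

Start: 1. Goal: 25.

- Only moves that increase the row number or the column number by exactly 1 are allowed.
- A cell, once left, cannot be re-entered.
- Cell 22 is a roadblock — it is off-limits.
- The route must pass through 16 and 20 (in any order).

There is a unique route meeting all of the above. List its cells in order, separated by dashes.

Moves only go right or down, so the column and row indices never decrease.
Route from 1: down 3 to 16, right 4 to 20, down 1 to 25 — 8 moves in all.
Check: all required cells visited.

1 - 6 - 11 - 16 - 17 - 18 - 19 - 20 - 25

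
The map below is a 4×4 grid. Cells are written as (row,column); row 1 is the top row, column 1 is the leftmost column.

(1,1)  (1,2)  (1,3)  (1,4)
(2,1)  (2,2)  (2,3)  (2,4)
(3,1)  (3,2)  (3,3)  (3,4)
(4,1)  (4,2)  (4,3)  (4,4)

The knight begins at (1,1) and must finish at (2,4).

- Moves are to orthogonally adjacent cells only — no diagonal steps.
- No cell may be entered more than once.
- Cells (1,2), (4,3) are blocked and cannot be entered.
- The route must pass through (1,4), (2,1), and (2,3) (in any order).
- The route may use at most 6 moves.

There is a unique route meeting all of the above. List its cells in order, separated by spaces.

(1,1) (2,1) (2,2) (2,3) (1,3) (1,4) (2,4)

Any route must reach (1,4), (2,1), and (2,3) and still end at (2,4) within 6 moves, so the order of the required stops is forced.
Route from (1,1): down to (2,1), 2× right (reaching (2,3)), up to (1,3), right to (1,4), down to (2,4) — 6 moves in all.
Check: all required cells visited; 6 ≤ 6 moves.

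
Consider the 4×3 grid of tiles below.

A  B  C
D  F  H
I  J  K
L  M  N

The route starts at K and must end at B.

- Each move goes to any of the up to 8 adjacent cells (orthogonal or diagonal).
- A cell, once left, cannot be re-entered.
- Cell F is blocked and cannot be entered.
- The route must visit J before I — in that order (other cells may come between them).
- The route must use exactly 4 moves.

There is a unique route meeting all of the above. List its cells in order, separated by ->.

K -> J -> I -> D -> B

The waypoints must appear in the order J, I, with no cell reused.
Route from K: left 2 to I, up 1 to D, up-right 1 to B — 4 moves in all.
Check: order respected (J at step 1, I at step 2); 4 moves as required.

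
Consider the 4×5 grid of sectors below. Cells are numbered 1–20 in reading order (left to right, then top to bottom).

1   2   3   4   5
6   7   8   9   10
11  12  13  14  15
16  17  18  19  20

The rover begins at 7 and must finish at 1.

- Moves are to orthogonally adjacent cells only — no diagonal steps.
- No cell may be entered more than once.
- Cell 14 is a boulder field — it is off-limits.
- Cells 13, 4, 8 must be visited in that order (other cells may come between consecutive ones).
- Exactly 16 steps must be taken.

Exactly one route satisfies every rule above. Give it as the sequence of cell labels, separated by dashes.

The waypoints must appear in the order 13, 4, 8, with no cell reused.
Route from 7: left 1 to 6, down 1 to 11, right 2 to 13, down 1 to 18, right 2 to 20, up 3 to 5, left 1 to 4, down 1 to 9, left 1 to 8, up 1 to 3, left 2 to 1 — 16 moves in all.
Check: order respected (13 at step 4, 4 at step 11, 8 at step 13); 16 moves as required.

7 - 6 - 11 - 12 - 13 - 18 - 19 - 20 - 15 - 10 - 5 - 4 - 9 - 8 - 3 - 2 - 1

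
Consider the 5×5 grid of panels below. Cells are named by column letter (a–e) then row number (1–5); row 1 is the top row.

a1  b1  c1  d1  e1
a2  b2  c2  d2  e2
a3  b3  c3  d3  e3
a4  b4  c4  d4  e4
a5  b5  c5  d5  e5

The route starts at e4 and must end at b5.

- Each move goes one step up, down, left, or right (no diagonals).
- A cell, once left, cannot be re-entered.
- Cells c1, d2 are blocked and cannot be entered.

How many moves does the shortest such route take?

The Manhattan distance from e4 to b5 is |4−5| + |5−2| = 4, so at least 4 moves are needed.
A route of 4 moves achieves this: e4 → e5 → d5 → c5 → b5.
Since 4 matches the lower bound, it is optimal.

4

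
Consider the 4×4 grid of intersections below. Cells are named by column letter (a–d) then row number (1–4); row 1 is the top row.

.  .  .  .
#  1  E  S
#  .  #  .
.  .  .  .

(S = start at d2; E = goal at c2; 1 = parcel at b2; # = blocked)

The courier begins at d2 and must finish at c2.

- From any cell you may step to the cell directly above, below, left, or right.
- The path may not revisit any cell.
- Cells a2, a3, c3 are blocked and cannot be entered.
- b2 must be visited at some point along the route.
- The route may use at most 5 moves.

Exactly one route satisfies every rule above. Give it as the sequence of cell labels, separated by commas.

The 5-move cap with required stops at b2 leaves no slack for detours.
Route from d2: up to d1, 2× left (reaching b1), down to b2, right to c2 — 5 moves in all.
Check: all required cells visited; 5 ≤ 5 moves.

d2, d1, c1, b1, b2, c2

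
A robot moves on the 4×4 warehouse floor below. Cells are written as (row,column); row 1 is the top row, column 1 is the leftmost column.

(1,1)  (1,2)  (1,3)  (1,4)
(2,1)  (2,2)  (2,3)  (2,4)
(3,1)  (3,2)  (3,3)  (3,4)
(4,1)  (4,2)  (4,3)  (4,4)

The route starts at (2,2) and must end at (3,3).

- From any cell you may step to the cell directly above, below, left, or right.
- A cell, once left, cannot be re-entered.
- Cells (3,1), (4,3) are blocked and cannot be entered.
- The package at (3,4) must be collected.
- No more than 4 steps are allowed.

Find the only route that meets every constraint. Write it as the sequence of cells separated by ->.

(2,2) -> (2,3) -> (2,4) -> (3,4) -> (3,3)

The budget equals the shortest possible length, so every move has to be on a shortest route through the required cells.
Route from (2,2): 2× right (reaching (2,4)), down to (3,4), left to (3,3) — 4 moves in all.
Check: all required cells visited; 4 ≤ 4 moves.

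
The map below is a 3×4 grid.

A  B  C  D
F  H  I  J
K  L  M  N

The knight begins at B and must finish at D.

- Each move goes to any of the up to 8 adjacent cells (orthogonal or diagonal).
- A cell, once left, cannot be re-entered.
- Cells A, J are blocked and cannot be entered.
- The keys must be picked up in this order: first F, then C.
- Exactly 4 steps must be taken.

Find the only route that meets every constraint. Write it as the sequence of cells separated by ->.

B -> F -> H -> C -> D

The waypoints must appear in the order F, C, with no cell reused.
Route from B: down-left 1 to F, right 1 to H, up-right 1 to C, right 1 to D — 4 moves in all.
Check: order respected (F at step 1, C at step 3); 4 moves as required.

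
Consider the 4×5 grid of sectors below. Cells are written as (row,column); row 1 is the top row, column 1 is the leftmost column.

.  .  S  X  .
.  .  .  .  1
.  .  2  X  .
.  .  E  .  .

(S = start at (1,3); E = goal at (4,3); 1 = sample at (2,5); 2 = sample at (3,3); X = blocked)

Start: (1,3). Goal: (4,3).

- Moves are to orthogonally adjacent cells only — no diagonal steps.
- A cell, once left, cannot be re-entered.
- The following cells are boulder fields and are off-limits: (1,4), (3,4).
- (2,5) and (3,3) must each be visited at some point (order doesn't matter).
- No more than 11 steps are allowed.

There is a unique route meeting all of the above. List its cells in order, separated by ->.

(1,3) -> (1,2) -> (2,2) -> (3,2) -> (3,3) -> (2,3) -> (2,4) -> (2,5) -> (3,5) -> (4,5) -> (4,4) -> (4,3)

The budget equals the shortest possible length, so every move has to be on a shortest route through the required cells.
Route from (1,3): left to (1,2), 2× down (reaching (3,2)), right to (3,3), up to (2,3), 2× right (reaching (2,5)), 2× down (reaching (4,5)), 2× left (reaching (4,3)) — 11 moves in all.
Check: all required cells visited; 11 ≤ 11 moves.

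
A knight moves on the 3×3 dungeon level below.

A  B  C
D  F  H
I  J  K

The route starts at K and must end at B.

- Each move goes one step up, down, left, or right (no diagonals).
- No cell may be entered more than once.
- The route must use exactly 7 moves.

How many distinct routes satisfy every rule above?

Need simple routes of exactly 7 moves from K to B (Manhattan distance 3, so 2 moves are spent on a detour and 2 undoing it).
Enumerating: K H F J I D A B | K J I D F H C B.
That gives 2 routes.

2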